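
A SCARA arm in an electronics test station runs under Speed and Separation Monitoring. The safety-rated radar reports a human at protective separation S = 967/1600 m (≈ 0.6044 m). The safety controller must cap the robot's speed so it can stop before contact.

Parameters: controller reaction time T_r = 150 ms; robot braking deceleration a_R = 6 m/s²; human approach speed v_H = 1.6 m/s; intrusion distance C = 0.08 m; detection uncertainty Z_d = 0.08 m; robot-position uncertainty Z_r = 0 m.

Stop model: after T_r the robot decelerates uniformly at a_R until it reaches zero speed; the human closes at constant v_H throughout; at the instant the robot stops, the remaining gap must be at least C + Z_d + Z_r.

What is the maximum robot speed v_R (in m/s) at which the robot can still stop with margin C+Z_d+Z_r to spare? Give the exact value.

collect terms ⇒ (1/12)·v_R² + (5/12)·v_R + (-327/1600) = 0
  disc = (5/12)² − 4·(1/12)·(-327/1600) = 3481/14400 ; √disc = 59/120
  v_R = (−(5/12) + 59/120) / (2·(1/12)) = 9/20 m/s
check:
braking lasts T_s = (9/20)/6 = 0.0750 s
reaction-phase robot travel = 0.4500·0.1500 = 0.0675 m
robot covers 0.4500·0.0750 − ½·6.0000·0.0750² = 0.0169 m while stopping
person approaches 1.6000·(0.1500+0.0750) = 0.3600 m
C+Z_d+Z_r = 0.0800+0.0800+0.0000 = 0.1600 m
sum ≈ 0.0675+0.0169+0.3600+0.1600 ≈ 0.6044 m = S ✓

v_R_max = 9/20 m/s = 0.4500 m/s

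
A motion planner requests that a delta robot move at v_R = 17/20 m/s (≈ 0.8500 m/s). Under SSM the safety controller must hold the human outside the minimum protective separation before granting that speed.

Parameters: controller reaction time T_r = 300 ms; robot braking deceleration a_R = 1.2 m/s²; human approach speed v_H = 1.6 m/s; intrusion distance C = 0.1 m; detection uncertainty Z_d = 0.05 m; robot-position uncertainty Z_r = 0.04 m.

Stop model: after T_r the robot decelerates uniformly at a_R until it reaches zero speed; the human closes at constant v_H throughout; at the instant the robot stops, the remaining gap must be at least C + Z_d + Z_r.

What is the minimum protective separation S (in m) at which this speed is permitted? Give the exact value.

S_min = 151/64 m = 2.3594 m

braking lasts T_s = (17/20)/(6/5) = 0.7083 s
robot in T_r: 0.8500·0.3000 = 0.2550 m
robot covers 0.8500·0.7083 − ½·1.2000·0.7083² = 0.3010 m while stopping
human closes 1.6000·1.0083 = 1.6133 m
residual clearance needed = 0.1000+0.0500+0.0400 = 0.1900 m
S_min ≈ 0.2550+0.3010+1.6133+0.1900  ⇒  S_min = 151/64 m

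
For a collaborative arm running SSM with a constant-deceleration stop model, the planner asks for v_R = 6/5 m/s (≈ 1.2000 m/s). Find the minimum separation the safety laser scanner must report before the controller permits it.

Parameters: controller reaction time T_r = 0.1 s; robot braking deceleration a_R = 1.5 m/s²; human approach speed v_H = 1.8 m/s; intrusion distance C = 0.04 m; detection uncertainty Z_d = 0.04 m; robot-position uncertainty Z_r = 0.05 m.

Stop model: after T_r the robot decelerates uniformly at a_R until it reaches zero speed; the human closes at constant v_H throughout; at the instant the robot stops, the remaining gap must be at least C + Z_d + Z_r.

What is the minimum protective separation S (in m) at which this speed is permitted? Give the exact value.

S_min = 47/20 m = 2.3500 m

T_s = v_R/a_R = (6/5)/(3/2) = 0.8000 s
reaction-phase robot travel = 1.2000·0.1000 = 0.1200 m
robot covers 1.2000·0.8000 − ½·1.5000·0.8000² = 0.4800 m while stopping
human closes 1.8000·0.9000 = 1.6200 m
residual clearance needed = 0.0400+0.0400+0.0500 = 0.1300 m
S_min ≈ 0.1200+0.4800+1.6200+0.1300  ⇒  S_min = 47/20 m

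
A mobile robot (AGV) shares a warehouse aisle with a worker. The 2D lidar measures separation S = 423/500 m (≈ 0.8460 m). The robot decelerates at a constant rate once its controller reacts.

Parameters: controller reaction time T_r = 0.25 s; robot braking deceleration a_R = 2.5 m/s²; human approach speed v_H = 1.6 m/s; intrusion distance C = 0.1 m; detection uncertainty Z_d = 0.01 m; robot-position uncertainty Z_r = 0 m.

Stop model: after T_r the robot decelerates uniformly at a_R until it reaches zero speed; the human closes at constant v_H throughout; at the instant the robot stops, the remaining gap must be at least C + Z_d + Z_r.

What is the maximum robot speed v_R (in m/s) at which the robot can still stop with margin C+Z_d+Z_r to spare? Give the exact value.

v_R_max = 7/20 m/s = 0.3500 m/s

quadratic (1/5)·v² + (89/100)·v + (-42/125) = 0
  disc = (89/100)² − 4·(1/5)·(-42/125) = 10609/10000 ; √disc = 103/100
  v_R = (−(89/100) + 103/100) / (2·(1/5)) = 7/20 m/s
check:
T_s = v_R/a_R = (7/20)/(5/2) = 0.1400 s
robot covers v_R·T_r = 0.3500·0.2500 = 0.0875 m before braking
robot covers 0.3500·0.1400 − ½·2.5000·0.1400² = 0.0245 m while stopping
human closes 1.6000·0.3900 = 0.6240 m
C+Z_d+Z_r = 0.1000+0.0100+0.0000 = 0.1100 m
sum ≈ 0.0875+0.0245+0.6240+0.1100 ≈ 0.8460 m = S ✓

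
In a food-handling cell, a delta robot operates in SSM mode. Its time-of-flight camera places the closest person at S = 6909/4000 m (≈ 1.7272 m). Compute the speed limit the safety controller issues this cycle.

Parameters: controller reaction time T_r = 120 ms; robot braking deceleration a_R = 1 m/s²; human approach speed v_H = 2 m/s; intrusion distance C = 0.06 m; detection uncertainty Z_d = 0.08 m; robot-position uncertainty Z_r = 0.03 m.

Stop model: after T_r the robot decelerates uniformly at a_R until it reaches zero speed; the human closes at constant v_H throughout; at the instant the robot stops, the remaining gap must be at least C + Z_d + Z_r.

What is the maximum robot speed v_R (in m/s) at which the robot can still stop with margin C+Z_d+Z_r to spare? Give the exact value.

v_R_max = 11/20 m/s = 0.5500 m/s

quadratic (1/2)·v² + (53/25)·v + (-5269/4000) = 0
  disc = (53/25)² − 4·(1/2)·(-5269/4000) = 71289/10000 ; √disc = 267/100
  v_R = (−(53/25) + 267/100) / (2·(1/2)) = 11/20 m/s
check:
braking lasts T_s = (11/20)/1 = 0.5500 s
robot in T_r: 0.5500·0.1200 = 0.0660 m
robot under decel: 0.5500²/(2·1.0000) = 0.1512 m
human closes 2.0000·0.6700 = 1.3400 m
residual clearance needed = 0.0600+0.0800+0.0300 = 0.1700 m
sum ≈ 0.0660+0.1512+1.3400+0.1700 ≈ 1.7272 m = S ✓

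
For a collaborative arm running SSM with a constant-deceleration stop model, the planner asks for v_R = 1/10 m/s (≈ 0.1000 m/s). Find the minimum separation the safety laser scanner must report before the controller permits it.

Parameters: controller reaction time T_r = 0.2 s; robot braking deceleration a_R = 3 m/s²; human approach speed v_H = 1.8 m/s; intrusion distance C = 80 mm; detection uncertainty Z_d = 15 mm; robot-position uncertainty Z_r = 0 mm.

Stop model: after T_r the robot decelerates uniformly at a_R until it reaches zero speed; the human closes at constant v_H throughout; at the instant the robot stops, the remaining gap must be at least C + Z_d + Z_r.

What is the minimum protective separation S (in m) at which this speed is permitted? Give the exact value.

braking lasts T_s = (1/10)/3 = 0.0333 s
robot covers v_R·T_r = 0.1000·0.2000 = 0.0200 m before braking
robot under decel: 0.1000²/(2·3.0000) = 0.0017 m
person approaches 1.8000·(0.2000+0.0333) = 0.4200 m
residual clearance needed = 0.0800+0.0150+0.0000 = 0.0950 m
S_min ≈ 0.0200+0.0017+0.4200+0.0950  ⇒  S_min = 161/300 m

S_min = 161/300 m = 0.5367 m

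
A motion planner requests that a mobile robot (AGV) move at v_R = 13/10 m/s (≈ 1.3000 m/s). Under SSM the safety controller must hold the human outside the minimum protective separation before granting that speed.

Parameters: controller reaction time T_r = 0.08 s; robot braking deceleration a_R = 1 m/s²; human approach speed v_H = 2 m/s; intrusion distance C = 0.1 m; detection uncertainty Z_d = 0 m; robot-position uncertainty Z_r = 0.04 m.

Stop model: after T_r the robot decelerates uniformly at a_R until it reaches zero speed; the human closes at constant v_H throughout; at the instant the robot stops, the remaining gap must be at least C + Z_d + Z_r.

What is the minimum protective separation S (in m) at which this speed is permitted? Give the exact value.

braking lasts T_s = (13/10)/1 = 1.3000 s
robot covers v_R·T_r = 1.3000·0.0800 = 0.1040 m before braking
braking distance = 1.3000²/(2·1.0000) = 0.8450 m
human over T_r+T_s: 2.0000·(0.0800+1.3000) = 2.7600 m
C+Z_d+Z_r = 0.1000+0.0000+0.0400 = 0.1400 m
S_min ≈ 0.1040+0.8450+2.7600+0.1400  ⇒  S_min = 3849/1000 m

S_min = 3849/1000 m = 3.8490 m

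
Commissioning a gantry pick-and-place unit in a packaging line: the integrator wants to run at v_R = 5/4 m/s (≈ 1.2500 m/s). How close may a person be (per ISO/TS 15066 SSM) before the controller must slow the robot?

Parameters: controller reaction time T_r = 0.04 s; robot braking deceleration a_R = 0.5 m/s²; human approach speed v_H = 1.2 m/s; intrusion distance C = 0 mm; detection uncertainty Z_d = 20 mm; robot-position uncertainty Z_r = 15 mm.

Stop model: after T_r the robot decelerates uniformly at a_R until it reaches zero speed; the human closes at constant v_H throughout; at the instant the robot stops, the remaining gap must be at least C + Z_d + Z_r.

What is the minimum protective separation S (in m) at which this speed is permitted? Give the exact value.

T_s = v_R/a_R = (5/4)/(1/2) = 2.5000 s
robot in T_r: 1.2500·0.0400 = 0.0500 m
braking distance = 1.2500²/(2·0.5000) = 1.5625 m
human closes 1.2000·2.5400 = 3.0480 m
C+Z_d+Z_r = 0.0000+0.0200+0.0150 = 0.0350 m
S_min ≈ 0.0500+1.5625+3.0480+0.0350  ⇒  S_min = 9391/2000 m

S_min = 9391/2000 m = 4.6955 m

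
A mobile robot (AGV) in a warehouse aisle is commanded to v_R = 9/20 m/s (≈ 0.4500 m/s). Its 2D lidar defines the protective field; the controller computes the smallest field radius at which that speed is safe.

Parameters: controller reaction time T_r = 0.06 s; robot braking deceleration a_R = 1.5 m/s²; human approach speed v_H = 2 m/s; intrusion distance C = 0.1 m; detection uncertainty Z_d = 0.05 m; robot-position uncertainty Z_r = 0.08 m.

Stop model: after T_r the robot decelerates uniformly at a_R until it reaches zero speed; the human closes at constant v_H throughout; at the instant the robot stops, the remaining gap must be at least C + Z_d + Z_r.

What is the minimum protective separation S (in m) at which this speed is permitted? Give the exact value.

T_s = v_R/a_R = (9/20)/(3/2) = 0.3000 s
robot in T_r: 0.4500·0.0600 = 0.0270 m
braking distance = 0.4500²/(2·1.5000) = 0.0675 m
human over T_r+T_s: 2.0000·(0.0600+0.3000) = 0.7200 m
C+Z_d+Z_r = 0.1000+0.0500+0.0800 = 0.2300 m
S_min ≈ 0.0270+0.0675+0.7200+0.2300  ⇒  S_min = 2089/2000 m

S_min = 2089/2000 m = 1.0445 m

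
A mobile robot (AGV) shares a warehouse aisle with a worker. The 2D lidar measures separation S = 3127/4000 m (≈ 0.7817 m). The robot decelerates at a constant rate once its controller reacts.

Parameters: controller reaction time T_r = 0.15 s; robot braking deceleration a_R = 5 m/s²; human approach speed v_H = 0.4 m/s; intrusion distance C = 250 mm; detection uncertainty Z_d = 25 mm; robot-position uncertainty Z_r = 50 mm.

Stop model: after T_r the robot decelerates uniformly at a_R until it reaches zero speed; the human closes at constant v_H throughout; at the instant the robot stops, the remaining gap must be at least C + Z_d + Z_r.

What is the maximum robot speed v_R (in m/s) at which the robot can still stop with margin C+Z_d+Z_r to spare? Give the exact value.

collect terms ⇒ (1/10)·v_R² + (23/100)·v_R + (-1587/4000) = 0
  disc = (23/100)² − 4·(1/10)·(-1587/4000) = 529/2500 ; √disc = 23/50
  v_R = (−(23/100) + 23/50) / (2·(1/10)) = 23/20 m/s
check:
braking lasts T_s = (23/20)/5 = 0.2300 s
robot in T_r: 1.1500·0.1500 = 0.1725 m
robot under decel: 1.1500²/(2·5.0000) = 0.1323 m
human over T_r+T_s: 0.4000·(0.1500+0.2300) = 0.1520 m
residual clearance needed = 0.2500+0.0250+0.0500 = 0.3250 m
sum ≈ 0.1725+0.1323+0.1520+0.3250 ≈ 0.7817 m = S ✓

v_R_max = 23/20 m/s = 1.1500 m/s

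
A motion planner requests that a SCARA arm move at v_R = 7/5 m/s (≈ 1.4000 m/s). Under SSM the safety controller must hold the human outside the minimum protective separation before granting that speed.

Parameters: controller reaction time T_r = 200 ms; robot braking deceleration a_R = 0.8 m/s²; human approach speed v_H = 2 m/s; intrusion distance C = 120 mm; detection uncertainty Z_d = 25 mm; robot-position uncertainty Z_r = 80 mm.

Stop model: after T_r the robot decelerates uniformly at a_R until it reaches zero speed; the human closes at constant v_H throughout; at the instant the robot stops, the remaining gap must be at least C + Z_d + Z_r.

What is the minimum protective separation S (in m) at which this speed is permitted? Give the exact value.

T_s = v_R/a_R = (7/5)/(4/5) = 1.7500 s
reaction-phase robot travel = 1.4000·0.2000 = 0.2800 m
braking distance = 1.4000²/(2·0.8000) = 1.2250 m
person approaches 2.0000·(0.2000+1.7500) = 3.9000 m
residual clearance needed = 0.1200+0.0250+0.0800 = 0.2250 m
S_min ≈ 0.2800+1.2250+3.9000+0.2250  ⇒  S_min = 563/100 m

S_min = 563/100 m = 5.6300 m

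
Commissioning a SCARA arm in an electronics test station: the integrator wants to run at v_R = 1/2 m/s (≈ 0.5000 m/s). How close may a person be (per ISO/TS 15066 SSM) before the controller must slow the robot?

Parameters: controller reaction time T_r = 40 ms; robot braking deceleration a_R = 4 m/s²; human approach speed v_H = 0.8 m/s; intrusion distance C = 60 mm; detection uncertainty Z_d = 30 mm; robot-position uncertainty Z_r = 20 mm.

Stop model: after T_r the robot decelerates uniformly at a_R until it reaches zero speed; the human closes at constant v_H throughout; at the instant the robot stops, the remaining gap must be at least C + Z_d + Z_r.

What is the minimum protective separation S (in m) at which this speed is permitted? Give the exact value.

S_min = 1173/4000 m = 0.2933 m

braking lasts T_s = (1/2)/4 = 0.1250 s
reaction-phase robot travel = 0.5000·0.0400 = 0.0200 m
braking distance = 0.5000²/(2·4.0000) = 0.0312 m
human closes 0.8000·0.1650 = 0.1320 m
margins: 0.0600+0.0300+0.0200 = 0.1100 m
S_min ≈ 0.0200+0.0312+0.1320+0.1100  ⇒  S_min = 1173/4000 m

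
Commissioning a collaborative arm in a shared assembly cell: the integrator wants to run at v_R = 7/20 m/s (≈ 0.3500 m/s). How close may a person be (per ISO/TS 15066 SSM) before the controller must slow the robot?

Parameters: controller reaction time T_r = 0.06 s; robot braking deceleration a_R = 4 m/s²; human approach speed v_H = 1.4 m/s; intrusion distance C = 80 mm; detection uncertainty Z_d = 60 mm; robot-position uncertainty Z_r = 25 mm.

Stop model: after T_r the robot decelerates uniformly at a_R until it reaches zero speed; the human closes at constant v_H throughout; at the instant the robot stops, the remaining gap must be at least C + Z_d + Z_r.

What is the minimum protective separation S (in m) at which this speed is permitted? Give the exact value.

S_min = 261/640 m = 0.4078 m

T_s = v_R/a_R = (7/20)/4 = 0.0875 s
reaction-phase robot travel = 0.3500·0.0600 = 0.0210 m
robot covers 0.3500·0.0875 − ½·4.0000·0.0875² = 0.0153 m while stopping
human over T_r+T_s: 1.4000·(0.0600+0.0875) = 0.2065 m
margins: 0.0800+0.0600+0.0250 = 0.1650 m
S_min ≈ 0.0210+0.0153+0.2065+0.1650  ⇒  S_min = 261/640 m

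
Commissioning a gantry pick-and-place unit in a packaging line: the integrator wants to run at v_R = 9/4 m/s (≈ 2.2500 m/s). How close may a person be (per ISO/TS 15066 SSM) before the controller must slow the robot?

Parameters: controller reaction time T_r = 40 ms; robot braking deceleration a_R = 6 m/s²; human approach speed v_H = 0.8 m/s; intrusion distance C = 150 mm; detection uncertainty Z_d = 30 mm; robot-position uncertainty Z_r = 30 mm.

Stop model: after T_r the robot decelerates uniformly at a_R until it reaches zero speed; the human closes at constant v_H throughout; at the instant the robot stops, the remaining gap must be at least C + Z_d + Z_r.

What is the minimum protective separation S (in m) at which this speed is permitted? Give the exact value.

S_min = 8431/8000 m = 1.0539 m

stop time T_s = (9/4)/6 = 0.3750 s
robot covers v_R·T_r = 2.2500·0.0400 = 0.0900 m before braking
robot covers 2.2500·0.3750 − ½·6.0000·0.3750² = 0.4219 m while stopping
human over T_r+T_s: 0.8000·(0.0400+0.3750) = 0.3320 m
C+Z_d+Z_r = 0.1500+0.0300+0.0300 = 0.2100 m
S_min ≈ 0.0900+0.4219+0.3320+0.2100  ⇒  S_min = 8431/8000 m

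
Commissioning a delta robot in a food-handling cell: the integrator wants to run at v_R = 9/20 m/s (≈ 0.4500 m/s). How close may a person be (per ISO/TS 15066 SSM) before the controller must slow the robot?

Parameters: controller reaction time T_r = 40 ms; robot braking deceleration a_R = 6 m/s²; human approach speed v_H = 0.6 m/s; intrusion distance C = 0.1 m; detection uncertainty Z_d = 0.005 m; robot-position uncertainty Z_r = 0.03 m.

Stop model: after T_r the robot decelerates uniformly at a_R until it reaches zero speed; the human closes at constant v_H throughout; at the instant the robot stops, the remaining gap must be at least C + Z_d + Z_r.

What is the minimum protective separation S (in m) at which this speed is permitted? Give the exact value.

S_min = 1911/8000 m = 0.2389 m

braking lasts T_s = (9/20)/6 = 0.0750 s
robot covers v_R·T_r = 0.4500·0.0400 = 0.0180 m before braking
robot under decel: 0.4500²/(2·6.0000) = 0.0169 m
person approaches 0.6000·(0.0400+0.0750) = 0.0690 m
residual clearance needed = 0.1000+0.0050+0.0300 = 0.1350 m
S_min ≈ 0.0180+0.0169+0.0690+0.1350  ⇒  S_min = 1911/8000 m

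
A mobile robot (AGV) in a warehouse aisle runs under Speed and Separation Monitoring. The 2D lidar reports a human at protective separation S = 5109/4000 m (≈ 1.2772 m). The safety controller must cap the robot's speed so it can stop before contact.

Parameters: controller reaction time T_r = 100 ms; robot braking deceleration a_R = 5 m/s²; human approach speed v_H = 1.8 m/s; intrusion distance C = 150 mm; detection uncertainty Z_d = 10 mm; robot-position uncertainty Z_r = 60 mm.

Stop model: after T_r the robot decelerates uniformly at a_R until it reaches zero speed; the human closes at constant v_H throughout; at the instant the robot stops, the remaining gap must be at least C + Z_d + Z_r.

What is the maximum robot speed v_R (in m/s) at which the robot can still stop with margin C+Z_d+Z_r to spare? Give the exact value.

quadratic (1/10)·v² + (23/50)·v + (-3509/4000) = 0
  disc = (23/50)² − 4·(1/10)·(-3509/4000) = 9/16 ; √disc = 3/4
  v_R = (−(23/50) + 3/4) / (2·(1/10)) = 29/20 m/s
check:
stop time T_s = (29/20)/5 = 0.2900 s
reaction-phase robot travel = 1.4500·0.1000 = 0.1450 m
braking distance = 1.4500²/(2·5.0000) = 0.2102 m
person approaches 1.8000·(0.1000+0.2900) = 0.7020 m
residual clearance needed = 0.1500+0.0100+0.0600 = 0.2200 m
sum ≈ 0.1450+0.2102+0.7020+0.2200 ≈ 1.2772 m = S ✓

v_R_max = 29/20 m/s = 1.4500 m/s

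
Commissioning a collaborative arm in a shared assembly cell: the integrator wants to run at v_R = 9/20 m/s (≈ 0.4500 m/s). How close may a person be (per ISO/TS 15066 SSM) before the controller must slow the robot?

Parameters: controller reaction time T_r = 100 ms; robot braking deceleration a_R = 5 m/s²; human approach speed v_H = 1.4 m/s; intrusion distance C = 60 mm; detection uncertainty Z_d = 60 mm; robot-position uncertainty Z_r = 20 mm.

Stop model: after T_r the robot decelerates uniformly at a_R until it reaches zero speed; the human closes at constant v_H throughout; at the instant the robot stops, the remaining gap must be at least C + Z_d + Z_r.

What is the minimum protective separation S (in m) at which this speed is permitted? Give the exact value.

braking lasts T_s = (9/20)/5 = 0.0900 s
robot covers v_R·T_r = 0.4500·0.1000 = 0.0450 m before braking
robot under decel: 0.4500²/(2·5.0000) = 0.0203 m
person approaches 1.4000·(0.1000+0.0900) = 0.2660 m
margins: 0.0600+0.0600+0.0200 = 0.1400 m
S_min ≈ 0.0450+0.0203+0.2660+0.1400  ⇒  S_min = 377/800 m

S_min = 377/800 m = 0.4713 m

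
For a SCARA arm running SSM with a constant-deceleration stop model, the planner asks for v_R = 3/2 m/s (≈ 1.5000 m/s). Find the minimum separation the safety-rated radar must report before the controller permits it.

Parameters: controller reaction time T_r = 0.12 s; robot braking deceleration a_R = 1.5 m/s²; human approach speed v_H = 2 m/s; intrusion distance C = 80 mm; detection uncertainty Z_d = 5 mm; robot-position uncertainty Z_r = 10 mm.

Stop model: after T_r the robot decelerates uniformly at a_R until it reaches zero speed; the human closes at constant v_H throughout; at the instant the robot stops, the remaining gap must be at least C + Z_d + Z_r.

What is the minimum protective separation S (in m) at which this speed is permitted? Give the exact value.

S_min = 653/200 m = 3.2650 m

T_s = v_R/a_R = (3/2)/(3/2) = 1.0000 s
reaction-phase robot travel = 1.5000·0.1200 = 0.1800 m
robot covers 1.5000·1.0000 − ½·1.5000·1.0000² = 0.7500 m while stopping
human closes 2.0000·1.1200 = 2.2400 m
residual clearance needed = 0.0800+0.0050+0.0100 = 0.0950 m
S_min ≈ 0.1800+0.7500+2.2400+0.0950  ⇒  S_min = 653/200 m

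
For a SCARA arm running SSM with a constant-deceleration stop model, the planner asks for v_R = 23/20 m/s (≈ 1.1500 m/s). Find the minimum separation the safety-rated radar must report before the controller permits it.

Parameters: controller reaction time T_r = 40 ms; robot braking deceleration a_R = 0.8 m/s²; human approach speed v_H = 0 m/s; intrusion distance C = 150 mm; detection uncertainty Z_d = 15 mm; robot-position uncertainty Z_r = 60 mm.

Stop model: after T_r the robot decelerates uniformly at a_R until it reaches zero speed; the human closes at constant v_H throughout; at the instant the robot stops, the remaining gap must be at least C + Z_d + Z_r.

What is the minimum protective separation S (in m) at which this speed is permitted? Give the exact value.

stop time T_s = (23/20)/(4/5) = 1.4375 s
robot in T_r: 1.1500·0.0400 = 0.0460 m
robot under decel: 1.1500²/(2·0.8000) = 0.8266 m
human over T_r+T_s: 0.0000·(0.0400+1.4375) = 0.0000 m
margins: 0.1500+0.0150+0.0600 = 0.2250 m
S_min ≈ 0.0460+0.8266+0.0000+0.2250  ⇒  S_min = 17561/16000 m

S_min = 17561/16000 m = 1.0976 m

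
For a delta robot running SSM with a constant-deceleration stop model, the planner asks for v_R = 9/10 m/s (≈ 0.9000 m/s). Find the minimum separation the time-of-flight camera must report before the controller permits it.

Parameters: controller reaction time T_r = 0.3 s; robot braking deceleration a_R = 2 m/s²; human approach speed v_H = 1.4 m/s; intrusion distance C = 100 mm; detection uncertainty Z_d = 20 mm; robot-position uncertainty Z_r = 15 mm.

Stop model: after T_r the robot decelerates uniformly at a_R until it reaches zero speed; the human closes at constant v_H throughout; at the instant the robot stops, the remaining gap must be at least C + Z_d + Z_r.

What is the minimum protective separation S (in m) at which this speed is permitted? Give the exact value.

T_s = v_R/a_R = (9/10)/2 = 0.4500 s
robot covers v_R·T_r = 0.9000·0.3000 = 0.2700 m before braking
robot under decel: 0.9000²/(2·2.0000) = 0.2025 m
person approaches 1.4000·(0.3000+0.4500) = 1.0500 m
C+Z_d+Z_r = 0.1000+0.0200+0.0150 = 0.1350 m
S_min ≈ 0.2700+0.2025+1.0500+0.1350  ⇒  S_min = 663/400 m

S_min = 663/400 m = 1.6575 m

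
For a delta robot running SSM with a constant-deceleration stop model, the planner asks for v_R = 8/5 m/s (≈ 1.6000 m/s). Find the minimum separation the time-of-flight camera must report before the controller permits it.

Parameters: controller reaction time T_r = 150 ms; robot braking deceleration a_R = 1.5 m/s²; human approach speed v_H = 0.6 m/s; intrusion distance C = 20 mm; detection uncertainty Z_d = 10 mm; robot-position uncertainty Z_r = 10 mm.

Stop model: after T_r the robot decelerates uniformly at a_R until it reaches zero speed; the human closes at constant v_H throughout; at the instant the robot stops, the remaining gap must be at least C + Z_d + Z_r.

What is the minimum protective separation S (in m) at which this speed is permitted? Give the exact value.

S_min = 559/300 m = 1.8633 m

stop time T_s = (8/5)/(3/2) = 1.0667 s
reaction-phase robot travel = 1.6000·0.1500 = 0.2400 m
braking distance = 1.6000²/(2·1.5000) = 0.8533 m
person approaches 0.6000·(0.1500+1.0667) = 0.7300 m
C+Z_d+Z_r = 0.0200+0.0100+0.0100 = 0.0400 m
S_min ≈ 0.2400+0.8533+0.7300+0.0400  ⇒  S_min = 559/300 m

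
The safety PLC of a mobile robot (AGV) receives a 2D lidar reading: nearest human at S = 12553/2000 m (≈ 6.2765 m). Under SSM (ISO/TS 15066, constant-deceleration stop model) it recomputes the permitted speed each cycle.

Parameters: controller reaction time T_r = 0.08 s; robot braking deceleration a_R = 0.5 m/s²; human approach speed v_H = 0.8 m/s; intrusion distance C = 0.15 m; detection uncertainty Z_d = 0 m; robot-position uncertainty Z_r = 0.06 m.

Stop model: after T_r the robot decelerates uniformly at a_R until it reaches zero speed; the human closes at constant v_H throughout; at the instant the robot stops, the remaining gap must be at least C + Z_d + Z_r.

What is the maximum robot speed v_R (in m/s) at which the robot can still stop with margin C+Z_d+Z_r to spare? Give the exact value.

quadratic (1)·v² + (42/25)·v + (-2401/400) = 0
  disc = (42/25)² − 4·(1)·(-2401/400) = 67081/2500 ; √disc = 259/50
  v_R = (−(42/25) + 259/50) / (2·(1)) = 7/4 m/s
check:
T_s = v_R/a_R = (7/4)/(1/2) = 3.5000 s
robot in T_r: 1.7500·0.0800 = 0.1400 m
robot covers 1.7500·3.5000 − ½·0.5000·3.5000² = 3.0625 m while stopping
human over T_r+T_s: 0.8000·(0.0800+3.5000) = 2.8640 m
residual clearance needed = 0.1500+0.0000+0.0600 = 0.2100 m
sum ≈ 0.1400+3.0625+2.8640+0.2100 ≈ 6.2765 m = S ✓

v_R_max = 7/4 m/s = 1.7500 m/s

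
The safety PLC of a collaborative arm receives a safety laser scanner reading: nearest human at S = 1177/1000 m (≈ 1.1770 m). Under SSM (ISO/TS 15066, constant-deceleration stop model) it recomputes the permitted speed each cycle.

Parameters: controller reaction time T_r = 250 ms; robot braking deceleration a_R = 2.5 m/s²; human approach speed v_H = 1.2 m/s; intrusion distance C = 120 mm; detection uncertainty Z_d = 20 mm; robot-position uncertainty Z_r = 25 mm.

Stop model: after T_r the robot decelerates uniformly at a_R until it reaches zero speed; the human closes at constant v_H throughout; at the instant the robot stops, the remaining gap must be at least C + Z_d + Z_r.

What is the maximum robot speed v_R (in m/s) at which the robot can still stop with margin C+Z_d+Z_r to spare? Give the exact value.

v_R_max = 4/5 m/s = 0.8000 m/s

quadratic (1/5)·v² + (73/100)·v + (-89/125) = 0
  disc = (73/100)² − 4·(1/5)·(-89/125) = 441/400 ; √disc = 21/20
  v_R = (−(73/100) + 21/20) / (2·(1/5)) = 4/5 m/s
check:
T_s = v_R/a_R = (4/5)/(5/2) = 0.3200 s
reaction-phase robot travel = 0.8000·0.2500 = 0.2000 m
braking distance = 0.8000²/(2·2.5000) = 0.1280 m
human closes 1.2000·0.5700 = 0.6840 m
margins: 0.1200+0.0200+0.0250 = 0.1650 m
sum ≈ 0.2000+0.1280+0.6840+0.1650 ≈ 1.1770 m = S ✓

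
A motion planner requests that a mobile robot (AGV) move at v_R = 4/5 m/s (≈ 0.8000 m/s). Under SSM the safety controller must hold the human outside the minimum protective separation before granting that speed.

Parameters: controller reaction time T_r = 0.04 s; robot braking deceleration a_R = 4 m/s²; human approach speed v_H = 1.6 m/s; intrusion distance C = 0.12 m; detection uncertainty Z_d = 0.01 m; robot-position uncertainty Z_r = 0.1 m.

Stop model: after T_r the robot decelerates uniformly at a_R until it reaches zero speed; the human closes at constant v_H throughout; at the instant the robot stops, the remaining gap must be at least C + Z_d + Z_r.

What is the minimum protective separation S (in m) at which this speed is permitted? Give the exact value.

braking lasts T_s = (4/5)/4 = 0.2000 s
robot in T_r: 0.8000·0.0400 = 0.0320 m
braking distance = 0.8000²/(2·4.0000) = 0.0800 m
human closes 1.6000·0.2400 = 0.3840 m
margins: 0.1200+0.0100+0.1000 = 0.2300 m
S_min ≈ 0.0320+0.0800+0.3840+0.2300  ⇒  S_min = 363/500 m

S_min = 363/500 m = 0.7260 m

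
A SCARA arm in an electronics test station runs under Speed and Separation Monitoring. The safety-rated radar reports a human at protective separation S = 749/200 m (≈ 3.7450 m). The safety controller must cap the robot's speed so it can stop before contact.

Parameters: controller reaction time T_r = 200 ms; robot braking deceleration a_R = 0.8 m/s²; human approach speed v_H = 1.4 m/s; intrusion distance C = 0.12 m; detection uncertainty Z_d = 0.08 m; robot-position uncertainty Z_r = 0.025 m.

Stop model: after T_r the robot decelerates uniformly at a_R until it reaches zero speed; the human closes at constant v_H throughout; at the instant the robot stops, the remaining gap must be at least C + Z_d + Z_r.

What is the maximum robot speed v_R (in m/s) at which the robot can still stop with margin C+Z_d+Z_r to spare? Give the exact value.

v_R_max = 6/5 m/s = 1.2000 m/s

collect terms ⇒ (5/8)·v_R² + (39/20)·v_R + (-81/25) = 0
  disc = (39/20)² − 4·(5/8)·(-81/25) = 4761/400 ; √disc = 69/20
  v_R = (−(39/20) + 69/20) / (2·(5/8)) = 6/5 m/s
check:
stop time T_s = (6/5)/(4/5) = 1.5000 s
robot covers v_R·T_r = 1.2000·0.2000 = 0.2400 m before braking
robot under decel: 1.2000²/(2·0.8000) = 0.9000 m
person approaches 1.4000·(0.2000+1.5000) = 2.3800 m
residual clearance needed = 0.1200+0.0800+0.0250 = 0.2250 m
sum ≈ 0.2400+0.9000+2.3800+0.2250 ≈ 3.7450 m = S ✓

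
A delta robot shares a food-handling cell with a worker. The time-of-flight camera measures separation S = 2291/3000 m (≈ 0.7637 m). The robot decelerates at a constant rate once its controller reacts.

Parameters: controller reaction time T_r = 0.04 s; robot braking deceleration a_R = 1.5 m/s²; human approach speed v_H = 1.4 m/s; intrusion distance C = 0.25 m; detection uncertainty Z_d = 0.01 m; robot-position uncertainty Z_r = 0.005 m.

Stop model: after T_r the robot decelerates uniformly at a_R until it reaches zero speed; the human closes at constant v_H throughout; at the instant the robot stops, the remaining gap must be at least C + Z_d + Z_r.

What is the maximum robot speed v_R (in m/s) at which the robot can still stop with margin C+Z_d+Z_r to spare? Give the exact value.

v_R_max = 2/5 m/s = 0.4000 m/s

quadratic (1/3)·v² + (73/75)·v + (-166/375) = 0
  disc = (73/75)² − 4·(1/3)·(-166/375) = 961/625 ; √disc = 31/25
  v_R = (−(73/75) + 31/25) / (2·(1/3)) = 2/5 m/s
check:
braking lasts T_s = (2/5)/(3/2) = 0.2667 s
robot in T_r: 0.4000·0.0400 = 0.0160 m
robot under decel: 0.4000²/(2·1.5000) = 0.0533 m
human closes 1.4000·0.3067 = 0.4293 m
residual clearance needed = 0.2500+0.0100+0.0050 = 0.2650 m
sum ≈ 0.0160+0.0533+0.4293+0.2650 ≈ 0.7637 m = S ✓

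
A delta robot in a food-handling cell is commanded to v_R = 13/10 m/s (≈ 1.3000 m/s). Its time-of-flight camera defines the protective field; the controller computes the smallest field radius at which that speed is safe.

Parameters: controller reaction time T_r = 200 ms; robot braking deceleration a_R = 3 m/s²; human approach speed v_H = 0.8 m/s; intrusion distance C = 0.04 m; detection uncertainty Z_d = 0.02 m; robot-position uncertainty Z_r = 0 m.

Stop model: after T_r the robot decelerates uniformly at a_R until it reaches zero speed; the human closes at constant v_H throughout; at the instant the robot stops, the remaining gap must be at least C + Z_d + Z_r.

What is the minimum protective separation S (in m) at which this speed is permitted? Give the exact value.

S_min = 133/120 m = 1.1083 m

braking lasts T_s = (13/10)/3 = 0.4333 s
reaction-phase robot travel = 1.3000·0.2000 = 0.2600 m
robot covers 1.3000·0.4333 − ½·3.0000·0.4333² = 0.2817 m while stopping
human over T_r+T_s: 0.8000·(0.2000+0.4333) = 0.5067 m
C+Z_d+Z_r = 0.0400+0.0200+0.0000 = 0.0600 m
S_min ≈ 0.2600+0.2817+0.5067+0.0600  ⇒  S_min = 133/120 m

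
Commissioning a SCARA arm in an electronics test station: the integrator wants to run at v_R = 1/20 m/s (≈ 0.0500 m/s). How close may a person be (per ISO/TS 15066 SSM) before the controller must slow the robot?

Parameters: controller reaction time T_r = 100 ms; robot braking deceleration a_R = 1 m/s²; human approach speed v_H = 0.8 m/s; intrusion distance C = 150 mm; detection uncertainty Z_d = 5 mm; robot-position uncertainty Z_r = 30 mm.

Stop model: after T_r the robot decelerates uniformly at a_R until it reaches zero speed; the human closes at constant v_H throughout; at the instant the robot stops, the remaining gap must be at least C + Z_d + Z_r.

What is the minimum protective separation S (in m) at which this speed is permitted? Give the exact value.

braking lasts T_s = (1/20)/1 = 0.0500 s
robot in T_r: 0.0500·0.1000 = 0.0050 m
braking distance = 0.0500²/(2·1.0000) = 0.0013 m
person approaches 0.8000·(0.1000+0.0500) = 0.1200 m
margins: 0.1500+0.0050+0.0300 = 0.1850 m
S_min ≈ 0.0050+0.0013+0.1200+0.1850  ⇒  S_min = 249/800 m

S_min = 249/800 m = 0.3113 m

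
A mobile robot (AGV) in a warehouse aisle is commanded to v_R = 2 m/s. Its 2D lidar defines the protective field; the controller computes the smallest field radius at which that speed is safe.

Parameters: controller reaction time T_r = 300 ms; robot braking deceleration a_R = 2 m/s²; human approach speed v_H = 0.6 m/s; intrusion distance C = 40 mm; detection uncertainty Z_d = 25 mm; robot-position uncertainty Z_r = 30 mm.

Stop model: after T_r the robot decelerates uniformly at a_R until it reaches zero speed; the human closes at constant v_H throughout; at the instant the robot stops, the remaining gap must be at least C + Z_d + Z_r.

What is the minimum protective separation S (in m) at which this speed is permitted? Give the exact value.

S_min = 99/40 m = 2.4750 m

T_s = v_R/a_R = 2/2 = 1.0000 s
reaction-phase robot travel = 2.0000·0.3000 = 0.6000 m
braking distance = 2.0000²/(2·2.0000) = 1.0000 m
human closes 0.6000·1.3000 = 0.7800 m
C+Z_d+Z_r = 0.0400+0.0250+0.0300 = 0.0950 m
S_min ≈ 0.6000+1.0000+0.7800+0.0950  ⇒  S_min = 99/40 m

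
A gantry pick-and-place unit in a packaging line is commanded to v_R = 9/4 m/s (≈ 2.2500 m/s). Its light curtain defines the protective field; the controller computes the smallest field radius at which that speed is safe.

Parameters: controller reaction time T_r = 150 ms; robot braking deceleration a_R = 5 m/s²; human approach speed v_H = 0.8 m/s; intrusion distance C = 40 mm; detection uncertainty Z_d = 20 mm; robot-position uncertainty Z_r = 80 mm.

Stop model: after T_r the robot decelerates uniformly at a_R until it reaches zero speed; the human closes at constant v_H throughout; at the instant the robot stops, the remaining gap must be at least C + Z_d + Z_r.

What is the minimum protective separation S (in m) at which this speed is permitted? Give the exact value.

S_min = 1171/800 m = 1.4638 m

braking lasts T_s = (9/4)/5 = 0.4500 s
robot in T_r: 2.2500·0.1500 = 0.3375 m
braking distance = 2.2500²/(2·5.0000) = 0.5062 m
human over T_r+T_s: 0.8000·(0.1500+0.4500) = 0.4800 m
margins: 0.0400+0.0200+0.0800 = 0.1400 m
S_min ≈ 0.3375+0.5062+0.4800+0.1400  ⇒  S_min = 1171/800 m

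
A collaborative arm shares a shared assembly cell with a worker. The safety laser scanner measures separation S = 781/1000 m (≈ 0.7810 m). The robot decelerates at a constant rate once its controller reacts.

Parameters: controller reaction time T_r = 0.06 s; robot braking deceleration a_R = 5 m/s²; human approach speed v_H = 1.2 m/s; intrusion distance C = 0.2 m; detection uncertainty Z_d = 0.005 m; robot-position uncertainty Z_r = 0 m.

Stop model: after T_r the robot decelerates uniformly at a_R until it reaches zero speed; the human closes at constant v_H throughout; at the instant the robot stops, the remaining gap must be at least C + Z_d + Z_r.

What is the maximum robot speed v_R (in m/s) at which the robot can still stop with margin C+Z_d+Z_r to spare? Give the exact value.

v_R_max = 6/5 m/s = 1.2000 m/s

quadratic (1/10)·v² + (3/10)·v + (-63/125) = 0
  disc = (3/10)² − 4·(1/10)·(-63/125) = 729/2500 ; √disc = 27/50
  v_R = (−(3/10) + 27/50) / (2·(1/10)) = 6/5 m/s
check:
braking lasts T_s = (6/5)/5 = 0.2400 s
reaction-phase robot travel = 1.2000·0.0600 = 0.0720 m
robot covers 1.2000·0.2400 − ½·5.0000·0.2400² = 0.1440 m while stopping
person approaches 1.2000·(0.0600+0.2400) = 0.3600 m
residual clearance needed = 0.2000+0.0050+0.0000 = 0.2050 m
sum ≈ 0.0720+0.1440+0.3600+0.2050 ≈ 0.7810 m = S ✓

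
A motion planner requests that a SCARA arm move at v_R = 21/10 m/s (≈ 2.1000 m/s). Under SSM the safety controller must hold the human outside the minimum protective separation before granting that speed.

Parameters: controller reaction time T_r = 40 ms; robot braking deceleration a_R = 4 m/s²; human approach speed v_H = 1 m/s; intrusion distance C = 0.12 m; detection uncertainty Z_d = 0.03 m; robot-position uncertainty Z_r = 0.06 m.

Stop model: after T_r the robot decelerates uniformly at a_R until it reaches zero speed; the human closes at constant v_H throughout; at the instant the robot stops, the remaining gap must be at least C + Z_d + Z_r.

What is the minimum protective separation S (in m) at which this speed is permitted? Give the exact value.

braking lasts T_s = (21/10)/4 = 0.5250 s
reaction-phase robot travel = 2.1000·0.0400 = 0.0840 m
braking distance = 2.1000²/(2·4.0000) = 0.5513 m
human over T_r+T_s: 1.0000·(0.0400+0.5250) = 0.5650 m
residual clearance needed = 0.1200+0.0300+0.0600 = 0.2100 m
S_min ≈ 0.0840+0.5513+0.5650+0.2100  ⇒  S_min = 5641/4000 m

S_min = 5641/4000 m = 1.4103 m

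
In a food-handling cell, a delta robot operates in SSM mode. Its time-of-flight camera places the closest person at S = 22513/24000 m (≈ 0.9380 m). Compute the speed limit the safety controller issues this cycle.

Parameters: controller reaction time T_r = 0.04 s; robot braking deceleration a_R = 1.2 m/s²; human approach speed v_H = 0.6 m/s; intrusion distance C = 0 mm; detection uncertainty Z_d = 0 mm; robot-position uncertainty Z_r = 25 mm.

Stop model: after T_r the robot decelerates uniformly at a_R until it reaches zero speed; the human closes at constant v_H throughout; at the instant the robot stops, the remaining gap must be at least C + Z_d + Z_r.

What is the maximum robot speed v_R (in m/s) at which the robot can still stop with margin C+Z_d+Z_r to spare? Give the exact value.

collect terms ⇒ (5/12)·v_R² + (27/50)·v_R + (-21337/24000) = 0
  disc = (27/50)² − 4·(5/12)·(-21337/24000) = 638401/360000 ; √disc = 799/600
  v_R = (−(27/50) + 799/600) / (2·(5/12)) = 19/20 m/s
check:
stop time T_s = (19/20)/(6/5) = 0.7917 s
robot in T_r: 0.9500·0.0400 = 0.0380 m
robot under decel: 0.9500²/(2·1.2000) = 0.3760 m
person approaches 0.6000·(0.0400+0.7917) = 0.4990 m
residual clearance needed = 0.0000+0.0000+0.0250 = 0.0250 m
sum ≈ 0.0380+0.3760+0.4990+0.0250 ≈ 0.9380 m = S ✓

v_R_max = 19/20 m/s = 0.9500 m/s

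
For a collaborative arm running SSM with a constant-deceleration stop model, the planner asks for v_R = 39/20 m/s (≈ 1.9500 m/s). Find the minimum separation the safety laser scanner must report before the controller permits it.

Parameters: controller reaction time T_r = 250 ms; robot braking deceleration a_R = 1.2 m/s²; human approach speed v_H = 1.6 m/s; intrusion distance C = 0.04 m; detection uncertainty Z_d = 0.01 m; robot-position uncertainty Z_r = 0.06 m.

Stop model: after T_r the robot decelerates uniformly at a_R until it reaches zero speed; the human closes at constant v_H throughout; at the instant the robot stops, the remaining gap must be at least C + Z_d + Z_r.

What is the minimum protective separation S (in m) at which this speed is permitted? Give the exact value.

S_min = 8291/1600 m = 5.1819 m

T_s = v_R/a_R = (39/20)/(6/5) = 1.6250 s
robot covers v_R·T_r = 1.9500·0.2500 = 0.4875 m before braking
robot covers 1.9500·1.6250 − ½·1.2000·1.6250² = 1.5844 m while stopping
human closes 1.6000·1.8750 = 3.0000 m
residual clearance needed = 0.0400+0.0100+0.0600 = 0.1100 m
S_min ≈ 0.4875+1.5844+3.0000+0.1100  ⇒  S_min = 8291/1600 m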